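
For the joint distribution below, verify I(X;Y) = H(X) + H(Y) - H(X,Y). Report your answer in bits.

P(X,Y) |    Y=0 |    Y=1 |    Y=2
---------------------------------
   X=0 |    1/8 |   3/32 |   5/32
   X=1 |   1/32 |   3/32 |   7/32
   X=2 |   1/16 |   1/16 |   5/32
I(X;Y) = 0.0512 bits

Mutual information has multiple equivalent forms:
- I(X;Y) = H(X) - H(X|Y)
- I(X;Y) = H(Y) - H(Y|X)
- I(X;Y) = H(X) + H(Y) - H(X,Y)

Computing all quantities:
H(X) = 1.5749, H(Y) = 1.4644, H(X,Y) = 2.9881
H(X|Y) = 1.5237, H(Y|X) = 1.4132

Verification:
H(X) - H(X|Y) = 1.5749 - 1.5237 = 0.0512
H(Y) - H(Y|X) = 1.4644 - 1.4132 = 0.0512
H(X) + H(Y) - H(X,Y) = 1.5749 + 1.4644 - 2.9881 = 0.0512

All forms give I(X;Y) = 0.0512 bits. ✓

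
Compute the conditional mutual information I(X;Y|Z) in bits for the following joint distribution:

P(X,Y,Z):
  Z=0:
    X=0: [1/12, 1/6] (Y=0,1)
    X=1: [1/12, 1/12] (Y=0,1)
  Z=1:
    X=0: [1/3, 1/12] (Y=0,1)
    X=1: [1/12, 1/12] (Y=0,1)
0.0443 bits

Conditional mutual information: I(X;Y|Z) = H(X|Z) + H(Y|Z) - H(X,Y|Z)

H(Z) = 0.9799
H(X,Z) = 1.8879 → H(X|Z) = 0.9080
H(Y,Z) = 1.8879 → H(Y|Z) = 0.9080
H(X,Y,Z) = 2.7516 → H(X,Y|Z) = 1.7718

I(X;Y|Z) = 0.9080 + 0.9080 - 1.7718 = 0.0443 bits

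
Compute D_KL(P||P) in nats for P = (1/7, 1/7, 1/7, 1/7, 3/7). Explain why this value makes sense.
0.0000 nats

KL divergence satisfies the Gibbs inequality: D_KL(P||Q) ≥ 0 for all distributions P, Q.

D_KL(P||Q) = Σ p(x) log(p(x)/q(x))
Each term is p(x) × log_e(p(x)/p(x)) = p(x) × log_e(1) = 0, so the sum is 0.
D_KL(P||Q) = 0.0000 nats

When P = Q, the KL divergence is exactly 0, as there is no 'divergence' between identical distributions.

This non-negativity is a fundamental property: relative entropy cannot be negative because it measures how different Q is from P.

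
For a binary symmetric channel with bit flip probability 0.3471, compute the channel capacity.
0.0685 bits

For a binary symmetric channel (BSC) with error probability p:
Capacity C = 1 - H(p) bits per symbol

where H(p) = -p log₂(p) - (1-p) log₂(1-p) is the binary entropy function.

H(0.3471) = 0.9315 bits
C = 1 - 0.9315 = 0.0685 bits per symbol

This means we can reliably transmit up to 0.0685 bits of information per channel use.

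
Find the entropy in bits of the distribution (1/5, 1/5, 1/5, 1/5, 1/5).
2.3219 bits

Shannon entropy is H(X) = -Σ p(x) log p(x).

For P = (1/5, 1/5, 1/5, 1/5, 1/5):
H = -1/5 × log_2(1/5) -1/5 × log_2(1/5) -1/5 × log_2(1/5) -1/5 × log_2(1/5) -1/5 × log_2(1/5)
H = 2.3219 bits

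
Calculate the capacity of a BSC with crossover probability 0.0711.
0.6300 bits

For a binary symmetric channel (BSC) with error probability p:
Capacity C = 1 - H(p) bits per symbol

where H(p) = -p log₂(p) - (1-p) log₂(1-p) is the binary entropy function.

H(0.0711) = 0.3700 bits
C = 1 - 0.3700 = 0.6300 bits per symbol

This means we can reliably transmit up to 0.6300 bits of information per channel use.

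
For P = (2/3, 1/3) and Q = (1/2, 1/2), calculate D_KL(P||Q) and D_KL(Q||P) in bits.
D_KL(P||Q) = 0.0817, D_KL(Q||P) = 0.0850

KL divergence is not symmetric: D_KL(P||Q) ≠ D_KL(Q||P) in general.

D_KL(P||Q) = 0.0817 bits
D_KL(Q||P) = 0.0850 bits

No, they are not equal!

This asymmetry is why KL divergence is not a true distance metric.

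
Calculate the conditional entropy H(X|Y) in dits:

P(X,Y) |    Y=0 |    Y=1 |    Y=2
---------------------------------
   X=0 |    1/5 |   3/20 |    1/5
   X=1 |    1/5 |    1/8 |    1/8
0.2967 dits

Using the chain rule: H(X|Y) = H(X,Y) - H(Y)

First, compute H(X,Y) = 0.7687 dits

Marginal P(Y) = (2/5, 11/40, 13/40)
H(Y) = 0.4720 dits

H(X|Y) = H(X,Y) - H(Y) = 0.7687 - 0.4720 = 0.2967 dits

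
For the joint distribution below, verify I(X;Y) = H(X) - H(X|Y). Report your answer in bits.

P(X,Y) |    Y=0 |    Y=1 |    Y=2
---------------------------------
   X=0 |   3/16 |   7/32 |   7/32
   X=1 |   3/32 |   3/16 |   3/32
I(X;Y) = 0.0162 bits

Mutual information has multiple equivalent forms:
- I(X;Y) = H(X) - H(X|Y)
- I(X;Y) = H(Y) - H(Y|X)
- I(X;Y) = H(X) + H(Y) - H(X,Y)

Computing all quantities:
H(X) = 0.9544, H(Y) = 1.5671, H(X,Y) = 2.5052
H(X|Y) = 0.9382, H(Y|X) = 1.5508

Verification:
H(X) - H(X|Y) = 0.9544 - 0.9382 = 0.0162
H(Y) - H(Y|X) = 1.5671 - 1.5508 = 0.0162
H(X) + H(Y) - H(X,Y) = 0.9544 + 1.5671 - 2.5052 = 0.0162

All forms give I(X;Y) = 0.0162 bits. ✓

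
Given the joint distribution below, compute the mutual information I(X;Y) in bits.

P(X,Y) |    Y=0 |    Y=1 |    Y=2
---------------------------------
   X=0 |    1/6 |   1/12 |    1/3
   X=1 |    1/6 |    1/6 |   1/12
0.1162 bits

Mutual information: I(X;Y) = H(X) + H(Y) - H(X,Y)

Marginals:
P(X) = (7/12, 5/12), H(X) = 0.9799 bits
P(Y) = (1/3, 1/4, 5/12), H(Y) = 1.5546 bits

Joint entropy: H(X,Y) = 2.4183 bits

I(X;Y) = 0.9799 + 1.5546 - 2.4183 = 0.1162 bits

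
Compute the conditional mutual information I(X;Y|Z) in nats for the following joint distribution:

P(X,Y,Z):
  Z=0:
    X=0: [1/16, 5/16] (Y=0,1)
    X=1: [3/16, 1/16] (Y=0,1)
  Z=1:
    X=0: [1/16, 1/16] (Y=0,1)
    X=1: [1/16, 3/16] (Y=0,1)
0.1226 nats

Conditional mutual information: I(X;Y|Z) = H(X|Z) + H(Y|Z) - H(X,Y|Z)

H(Z) = 0.6616
H(X,Z) = 1.3209 → H(X|Z) = 0.6593
H(Y,Z) = 1.3209 → H(Y|Z) = 0.6593
H(X,Y,Z) = 1.8577 → H(X,Y|Z) = 1.1961

I(X;Y|Z) = 0.6593 + 0.6593 - 1.1961 = 0.1226 nats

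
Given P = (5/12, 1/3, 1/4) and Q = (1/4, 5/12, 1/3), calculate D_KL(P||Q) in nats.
0.0665 nats

KL divergence: D_KL(P||Q) = Σ p(x) log(p(x)/q(x))

Computing term by term:
  x=0: 5/12 × log_e[(5/12)/(1/4)] = 5/12 × 0.5108 = 0.2128
  x=1: 1/3 × log_e[(1/3)/(5/12)] = 1/3 × -0.2231 = -0.0744
  x=2: 1/4 × log_e[(1/4)/(1/3)] = 1/4 × -0.2877 = -0.0719

D_KL(P||Q) = 0.0665 nats

Note: KL divergence is always non-negative and equals 0 iff P = Q.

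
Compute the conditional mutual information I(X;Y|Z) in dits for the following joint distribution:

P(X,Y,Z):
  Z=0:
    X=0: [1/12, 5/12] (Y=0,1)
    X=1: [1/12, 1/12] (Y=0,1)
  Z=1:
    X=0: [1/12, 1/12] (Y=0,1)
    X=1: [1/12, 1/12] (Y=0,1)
0.0148 dits

Conditional mutual information: I(X;Y|Z) = H(X|Z) + H(Y|Z) - H(X,Y|Z)

H(Z) = 0.2764
H(X,Z) = 0.5396 → H(X|Z) = 0.2632
H(Y,Z) = 0.5396 → H(Y|Z) = 0.2632
H(X,Y,Z) = 0.7879 → H(X,Y|Z) = 0.5115

I(X;Y|Z) = 0.2632 + 0.2632 - 0.5115 = 0.0148 dits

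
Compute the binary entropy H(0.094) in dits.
0.1354 dits

The binary entropy function is:
H(p) = -p log(p) - (1-p) log(1-p)

H(0.094) = -0.094 × log_10(0.094) - 0.906 × log_10(0.906)
H(0.094) = 0.1354 dits

Note: Binary entropy is maximized at p=0.5 (H=1 bit) and minimized at p=0 or p=1 (H=0).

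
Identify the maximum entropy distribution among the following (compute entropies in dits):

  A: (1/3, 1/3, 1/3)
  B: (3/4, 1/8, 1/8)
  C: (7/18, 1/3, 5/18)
A

For a discrete distribution over n outcomes, entropy is maximized by the uniform distribution.

Computing entropies:
H(A) = 0.4771 dits
H(B) = 0.3195 dits
H(C) = 0.4731 dits

The uniform distribution (where all probabilities equal 1/3) achieves the maximum entropy of log_10(3) = 0.4771 dits.

Distribution A has the highest entropy.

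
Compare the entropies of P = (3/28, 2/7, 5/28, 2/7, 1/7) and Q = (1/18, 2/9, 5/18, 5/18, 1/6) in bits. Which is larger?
P

Computing entropies in bits:
H(P) = 2.2229
H(Q) = 2.1714

Distribution P has higher entropy.

Intuition: The distribution closer to uniform (more spread out) has higher entropy.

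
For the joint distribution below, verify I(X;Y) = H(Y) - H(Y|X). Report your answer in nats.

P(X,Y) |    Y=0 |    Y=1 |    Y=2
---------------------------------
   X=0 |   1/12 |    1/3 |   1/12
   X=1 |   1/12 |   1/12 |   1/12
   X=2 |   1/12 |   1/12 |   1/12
I(X;Y) = 0.0566 nats

Mutual information has multiple equivalent forms:
- I(X;Y) = H(X) - H(X|Y)
- I(X;Y) = H(Y) - H(Y|X)
- I(X;Y) = H(X) + H(Y) - H(X,Y)

Computing all quantities:
H(X) = 1.0397, H(Y) = 1.0397, H(X,Y) = 2.0228
H(X|Y) = 0.9831, H(Y|X) = 0.9831

Verification:
H(X) - H(X|Y) = 1.0397 - 0.9831 = 0.0566
H(Y) - H(Y|X) = 1.0397 - 0.9831 = 0.0566
H(X) + H(Y) - H(X,Y) = 1.0397 + 1.0397 - 2.0228 = 0.0566

All forms give I(X;Y) = 0.0566 nats. ✓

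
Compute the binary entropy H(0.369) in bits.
0.9499 bits

The binary entropy function is:
H(p) = -p log(p) - (1-p) log(1-p)

H(0.369) = -0.369 × log_2(0.369) - 0.631 × log_2(0.631)
H(0.369) = 0.9499 bits

Note: Binary entropy is maximized at p=0.5 (H=1 bit) and minimized at p=0 or p=1 (H=0).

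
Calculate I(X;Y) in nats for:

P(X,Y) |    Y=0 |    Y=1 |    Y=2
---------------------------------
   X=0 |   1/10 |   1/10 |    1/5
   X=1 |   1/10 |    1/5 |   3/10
0.0069 nats

Mutual information: I(X;Y) = H(X) + H(Y) - H(X,Y)

Marginals:
P(X) = (2/5, 3/5), H(X) = 0.6730 nats
P(Y) = (1/5, 3/10, 1/2), H(Y) = 1.0297 nats

Joint entropy: H(X,Y) = 1.6957 nats

I(X;Y) = 0.6730 + 1.0297 - 1.6957 = 0.0069 nats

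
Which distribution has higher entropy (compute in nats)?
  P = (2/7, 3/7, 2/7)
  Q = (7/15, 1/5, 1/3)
P

Computing entropies in nats:
H(P) = 1.0790
H(Q) = 1.0438

Distribution P has higher entropy.

Intuition: The distribution closer to uniform (more spread out) has higher entropy.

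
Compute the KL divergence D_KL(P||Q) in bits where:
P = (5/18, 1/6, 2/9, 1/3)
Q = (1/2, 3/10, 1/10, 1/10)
0.4581 bits

KL divergence: D_KL(P||Q) = Σ p(x) log(p(x)/q(x))

Computing term by term:
  x=0: 5/18 × log_2[(5/18)/(1/2)] = 5/18 × -0.8480 = -0.2356
  x=1: 1/6 × log_2[(1/6)/(3/10)] = 1/6 × -0.8480 = -0.1413
  x=2: 2/9 × log_2[(2/9)/(1/10)] = 2/9 × 1.1520 = 0.2560
  x=3: 1/3 × log_2[(1/3)/(1/10)] = 1/3 × 1.7370 = 0.5790

D_KL(P||Q) = 0.4581 bits

Note: KL divergence is always non-negative and equals 0 iff P = Q.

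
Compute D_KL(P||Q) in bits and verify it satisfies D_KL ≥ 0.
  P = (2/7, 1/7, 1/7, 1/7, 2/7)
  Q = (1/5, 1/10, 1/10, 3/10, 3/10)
0.1210 bits

KL divergence satisfies the Gibbs inequality: D_KL(P||Q) ≥ 0 for all distributions P, Q.

D_KL(P||Q) = Σ p(x) log(p(x)/q(x))
Term by term:
  x=0: 2/7 × log_2[(2/7)/(1/5)] = 0.1470
  x=1: 1/7 × log_2[(1/7)/(1/10)] = 0.0735
  x=2: 1/7 × log_2[(1/7)/(1/10)] = 0.0735
  x=3: 1/7 × log_2[(1/7)/(3/10)] = -0.1529
  x=4: 2/7 × log_2[(2/7)/(3/10)] = -0.0201
D_KL(P||Q) = 0.1210 bits

D_KL(P||Q) = 0.1210 ≥ 0 ✓

This non-negativity is a fundamental property: relative entropy cannot be negative because it measures how different Q is from P.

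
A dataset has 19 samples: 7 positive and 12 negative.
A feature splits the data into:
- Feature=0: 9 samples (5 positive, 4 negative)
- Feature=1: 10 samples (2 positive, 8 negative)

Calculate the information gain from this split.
0.1000 bits

Information Gain = H(Y) - H(Y|Feature)

Before split:
P(positive) = 7/19 = 0.3684
H(Y) = 0.9495 bits

After split:
Feature=0: H = 0.9911 bits (weight = 9/19)
Feature=1: H = 0.7219 bits (weight = 10/19)
H(Y|Feature) = (9/19)×0.9911 + (10/19)×0.7219 = 0.8494 bits

Information Gain = 0.9495 - 0.8494 = 0.1000 bits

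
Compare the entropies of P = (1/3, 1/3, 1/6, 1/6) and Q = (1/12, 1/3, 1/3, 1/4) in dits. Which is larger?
P

Computing entropies in dits:
H(P) = 0.5775
H(Q) = 0.5585

Distribution P has higher entropy.

Intuition: The distribution closer to uniform (more spread out) has higher entropy.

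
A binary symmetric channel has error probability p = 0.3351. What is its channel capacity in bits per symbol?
0.0799 bits

For a binary symmetric channel (BSC) with error probability p:
Capacity C = 1 - H(p) bits per symbol

where H(p) = -p log₂(p) - (1-p) log₂(1-p) is the binary entropy function.

H(0.3351) = 0.9201 bits
C = 1 - 0.9201 = 0.0799 bits per symbol

This means we can reliably transmit up to 0.0799 bits of information per channel use.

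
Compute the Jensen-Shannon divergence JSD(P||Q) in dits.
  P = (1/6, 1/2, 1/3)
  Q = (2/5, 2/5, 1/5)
0.0156 dits

Jensen-Shannon divergence is:
JSD(P||Q) = 0.5 × D_KL(P||M) + 0.5 × D_KL(Q||M)
where M = 0.5 × (P + Q) is the mixture distribution.

M = 0.5 × (1/6, 1/2, 1/3) + 0.5 × (2/5, 2/5, 1/5) = (0.283333, 9/20, 4/15)

D_KL(P||M) = 0.0168 dits
D_KL(Q||M) = 0.0145 dits

JSD(P||Q) = 0.5 × 0.0168 + 0.5 × 0.0145 = 0.0156 dits

Unlike KL divergence, JSD is symmetric and bounded: 0 ≤ JSD ≤ log(2).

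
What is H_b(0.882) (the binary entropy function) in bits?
0.5236 bits

The binary entropy function is:
H(p) = -p log(p) - (1-p) log(1-p)

H(0.882) = -0.882 × log_2(0.882) - 0.118 × log_2(0.118)
H(0.882) = 0.5236 bits

Note: Binary entropy is maximized at p=0.5 (H=1 bit) and minimized at p=0 or p=1 (H=0).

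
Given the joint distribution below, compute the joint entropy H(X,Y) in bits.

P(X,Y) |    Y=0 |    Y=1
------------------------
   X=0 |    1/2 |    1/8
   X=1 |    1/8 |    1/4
1.7500 bits

Joint entropy is H(X,Y) = -Σ_{x,y} p(x,y) log p(x,y).

Summing over all non-zero entries:
H(X,Y) = -[1/2·log_2(1/2) + 1/8·log_2(1/8) + 1/8·log_2(1/8) + 1/4·log_2(1/4)]
H(X,Y) = 1.7500 bits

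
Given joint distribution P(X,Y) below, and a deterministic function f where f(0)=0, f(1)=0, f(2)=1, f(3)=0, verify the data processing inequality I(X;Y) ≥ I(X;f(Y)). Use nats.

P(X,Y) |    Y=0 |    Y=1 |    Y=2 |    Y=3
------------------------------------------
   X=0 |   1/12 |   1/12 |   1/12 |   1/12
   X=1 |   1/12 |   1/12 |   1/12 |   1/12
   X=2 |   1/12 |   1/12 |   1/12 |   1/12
I(X;Y) = 0.0000, I(X;f(Y)) = 0.0000, inequality holds: 0.0000 ≥ 0.0000

Data Processing Inequality: For any Markov chain X → Y → Z, we have I(X;Y) ≥ I(X;Z).

Here Z = f(Y) is a deterministic function of Y, forming X → Y → Z.

Original I(X;Y) = 0.0000 nats

After applying f:
P(X,Z) where Z=f(Y):
- P(X,Z=0) = P(X,Y=0) + P(X,Y=1) + P(X,Y=3)
- P(X,Z=1) = P(X,Y=2)

I(X;Z) = I(X;f(Y)) = 0.0000 nats

Verification: 0.0000 ≥ 0.0000 ✓

Information cannot be created by processing; the function f can only lose information about X.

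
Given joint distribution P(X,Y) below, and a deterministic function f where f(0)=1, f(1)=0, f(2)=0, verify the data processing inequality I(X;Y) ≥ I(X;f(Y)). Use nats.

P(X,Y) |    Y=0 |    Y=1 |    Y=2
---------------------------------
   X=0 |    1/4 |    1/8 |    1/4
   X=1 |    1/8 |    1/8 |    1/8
I(X;Y) = 0.0109, I(X;f(Y)) = 0.0022, inequality holds: 0.0109 ≥ 0.0022

Data Processing Inequality: For any Markov chain X → Y → Z, we have I(X;Y) ≥ I(X;Z).

Here Z = f(Y) is a deterministic function of Y, forming X → Y → Z.

Original I(X;Y) = 0.0109 nats

After applying f:
P(X,Z) where Z=f(Y):
- P(X,Z=0) = P(X,Y=1) + P(X,Y=2)
- P(X,Z=1) = P(X,Y=0)

I(X;Z) = I(X;f(Y)) = 0.0022 nats

Verification: 0.0109 ≥ 0.0022 ✓

Information cannot be created by processing; the function f can only lose information about X.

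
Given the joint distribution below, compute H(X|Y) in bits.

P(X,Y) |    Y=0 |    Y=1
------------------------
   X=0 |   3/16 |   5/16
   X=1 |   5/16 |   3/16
0.9544 bits

Using the chain rule: H(X|Y) = H(X,Y) - H(Y)

First, compute H(X,Y) = 1.9544 bits

Marginal P(Y) = (1/2, 1/2)
H(Y) = 1.0000 bits

H(X|Y) = H(X,Y) - H(Y) = 1.9544 - 1.0000 = 0.9544 bits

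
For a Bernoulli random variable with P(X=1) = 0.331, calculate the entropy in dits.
0.2757 dits

The binary entropy function is:
H(p) = -p log(p) - (1-p) log(1-p)

H(0.331) = -0.331 × log_10(0.331) - 0.669 × log_10(0.669)
H(0.331) = 0.2757 dits

Note: Binary entropy is maximized at p=0.5 (H=1 bit) and minimized at p=0 or p=1 (H=0).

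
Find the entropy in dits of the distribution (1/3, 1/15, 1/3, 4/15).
0.5496 dits

Shannon entropy is H(X) = -Σ p(x) log p(x).

For P = (1/3, 1/15, 1/3, 4/15):
H = -1/3 × log_10(1/3) -1/15 × log_10(1/15) -1/3 × log_10(1/3) -4/15 × log_10(4/15)
H = 0.5496 dits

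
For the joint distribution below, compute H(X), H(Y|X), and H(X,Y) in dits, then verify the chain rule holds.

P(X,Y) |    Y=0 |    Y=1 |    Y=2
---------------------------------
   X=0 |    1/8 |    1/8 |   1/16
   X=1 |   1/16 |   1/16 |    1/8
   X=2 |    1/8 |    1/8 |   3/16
H(X,Y) = 0.9265, H(X) = 0.4654, H(Y|X) = 0.4611 (all in dits)

Chain rule: H(X,Y) = H(X) + H(Y|X)

Left side — joint entropy directly:
H(X,Y) = -Σ p(x,y) log p(x,y) = 0.9265 dits

Right side — compute H(Y|X) from the conditional distributions:
P(X) = (5/16, 1/4, 7/16), so H(X) = 0.4654 dits
H(Y|X) = Σ_x P(X=x) · H(Y|X=x):
  P(Y|X=0) = (2/5, 2/5, 1/5), H(Y|X=0) = 0.4581, weight P(X=0) = 5/16
  P(Y|X=1) = (1/4, 1/4, 1/2), H(Y|X=1) = 0.4515, weight P(X=1) = 1/4
  P(Y|X=2) = (2/7, 2/7, 3/7), H(Y|X=2) = 0.4686, weight P(X=2) = 7/16
H(Y|X) = 0.4611 dits

H(X) + H(Y|X) = 0.4654 + 0.4611 = 0.9265 dits

Both sides equal 0.9265 dits. ✓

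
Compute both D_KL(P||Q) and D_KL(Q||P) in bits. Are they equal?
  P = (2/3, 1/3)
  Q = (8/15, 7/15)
D_KL(P||Q) = 0.0528, D_KL(Q||P) = 0.0548

KL divergence is not symmetric: D_KL(P||Q) ≠ D_KL(Q||P) in general.

D_KL(P||Q) = 0.0528 bits
D_KL(Q||P) = 0.0548 bits

No, they are not equal!

This asymmetry is why KL divergence is not a true distance metric.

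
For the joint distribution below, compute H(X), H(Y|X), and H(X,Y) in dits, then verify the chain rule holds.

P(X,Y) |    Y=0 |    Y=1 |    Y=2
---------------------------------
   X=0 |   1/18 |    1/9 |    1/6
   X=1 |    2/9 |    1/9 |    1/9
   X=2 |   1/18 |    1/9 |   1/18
H(X,Y) = 0.9082, H(X) = 0.4607, H(Y|X) = 0.4474 (all in dits)

Chain rule: H(X,Y) = H(X) + H(Y|X)

Left side — joint entropy directly:
H(X,Y) = -Σ p(x,y) log p(x,y) = 0.9082 dits

Right side — compute H(Y|X) from the conditional distributions:
P(X) = (1/3, 4/9, 2/9), so H(X) = 0.4607 dits
H(Y|X) = Σ_x P(X=x) · H(Y|X=x):
  P(Y|X=0) = (1/6, 1/3, 1/2), H(Y|X=0) = 0.4392, weight P(X=0) = 1/3
  P(Y|X=1) = (1/2, 1/4, 1/4), H(Y|X=1) = 0.4515, weight P(X=1) = 4/9
  P(Y|X=2) = (1/4, 1/2, 1/4), H(Y|X=2) = 0.4515, weight P(X=2) = 2/9
H(Y|X) = 0.4474 dits

H(X) + H(Y|X) = 0.4607 + 0.4474 = 0.9082 dits

Both sides equal 0.9082 dits. ✓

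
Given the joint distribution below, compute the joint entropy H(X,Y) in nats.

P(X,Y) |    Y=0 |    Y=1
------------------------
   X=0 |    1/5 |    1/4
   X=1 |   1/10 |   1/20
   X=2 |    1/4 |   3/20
1.6796 nats

Joint entropy is H(X,Y) = -Σ_{x,y} p(x,y) log p(x,y).

Summing over all non-zero entries:
H(X,Y) = -[1/5·log_e(1/5) + 1/4·log_e(1/4) + 1/10·log_e(1/10) + 1/20·log_e(1/20) + 1/4·log_e(1/4) + 3/20·log_e(3/20)]
H(X,Y) = 1.6796 nats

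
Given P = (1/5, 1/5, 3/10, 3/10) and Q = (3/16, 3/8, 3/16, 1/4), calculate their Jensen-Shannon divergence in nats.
0.0213 nats

Jensen-Shannon divergence is:
JSD(P||Q) = 0.5 × D_KL(P||M) + 0.5 × D_KL(Q||M)
where M = 0.5 × (P + Q) is the mixture distribution.

M = 0.5 × (1/5, 1/5, 3/10, 3/10) + 0.5 × (3/16, 3/8, 3/16, 1/4) = (0.19375, 0.2875, 0.24375, 11/40)

D_KL(P||M) = 0.0222 nats
D_KL(Q||M) = 0.0205 nats

JSD(P||Q) = 0.5 × 0.0222 + 0.5 × 0.0205 = 0.0213 nats

Unlike KL divergence, JSD is symmetric and bounded: 0 ≤ JSD ≤ log(2).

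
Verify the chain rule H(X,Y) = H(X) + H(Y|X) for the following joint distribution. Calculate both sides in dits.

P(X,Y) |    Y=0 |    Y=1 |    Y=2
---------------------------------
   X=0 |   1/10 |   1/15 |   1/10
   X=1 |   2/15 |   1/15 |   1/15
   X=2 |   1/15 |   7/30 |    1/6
H(X,Y) = 0.9075, H(X) = 0.4606, H(Y|X) = 0.4468 (all in dits)

Chain rule: H(X,Y) = H(X) + H(Y|X)

Left side — joint entropy directly:
H(X,Y) = -Σ p(x,y) log p(x,y) = 0.9075 dits

Right side — compute H(Y|X) from the conditional distributions:
P(X) = (4/15, 4/15, 7/15), so H(X) = 0.4606 dits
H(Y|X) = Σ_x P(X=x) · H(Y|X=x):
  P(Y|X=0) = (3/8, 1/4, 3/8), H(Y|X=0) = 0.4700, weight P(X=0) = 4/15
  P(Y|X=1) = (1/2, 1/4, 1/4), H(Y|X=1) = 0.4515, weight P(X=1) = 4/15
  P(Y|X=2) = (1/7, 1/2, 5/14), H(Y|X=2) = 0.4309, weight P(X=2) = 7/15
H(Y|X) = 0.4468 dits

H(X) + H(Y|X) = 0.4606 + 0.4468 = 0.9075 dits

Both sides equal 0.9075 dits. ✓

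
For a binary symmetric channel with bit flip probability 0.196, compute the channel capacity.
0.2861 bits

For a binary symmetric channel (BSC) with error probability p:
Capacity C = 1 - H(p) bits per symbol

where H(p) = -p log₂(p) - (1-p) log₂(1-p) is the binary entropy function.

H(0.196) = 0.7139 bits
C = 1 - 0.7139 = 0.2861 bits per symbol

This means we can reliably transmit up to 0.2861 bits of information per channel use.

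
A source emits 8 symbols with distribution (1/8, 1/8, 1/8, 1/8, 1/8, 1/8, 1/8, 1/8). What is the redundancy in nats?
0.0000 nats

Redundancy measures how far a source is from maximum entropy:
R = H_max - H(X)

Maximum entropy for 8 symbols: H_max = log_e(8) = 2.0794 nats
Actual entropy: H(X) = 2.0794 nats
Redundancy: R = 2.0794 - 2.0794 = 0.0000 nats

This redundancy represents potential for compression: the source could be compressed by 0.0000 nats per symbol.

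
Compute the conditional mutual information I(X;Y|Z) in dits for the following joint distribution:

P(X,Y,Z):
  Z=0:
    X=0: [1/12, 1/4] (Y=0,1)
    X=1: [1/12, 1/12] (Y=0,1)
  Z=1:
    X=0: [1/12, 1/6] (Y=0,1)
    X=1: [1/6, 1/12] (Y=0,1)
0.0189 dits

Conditional mutual information: I(X;Y|Z) = H(X|Z) + H(Y|Z) - H(X,Y|Z)

H(Z) = 0.3010
H(X,Z) = 0.5898 → H(X|Z) = 0.2887
H(Y,Z) = 0.5898 → H(Y|Z) = 0.2887
H(X,Y,Z) = 0.8596 → H(X,Y|Z) = 0.5585

I(X;Y|Z) = 0.2887 + 0.2887 - 0.5585 = 0.0189 dits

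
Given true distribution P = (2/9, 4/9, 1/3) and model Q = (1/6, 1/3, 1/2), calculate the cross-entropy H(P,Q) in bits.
1.6122 bits

Cross-entropy: H(P,Q) = -Σ p(x) log q(x)

Alternatively: H(P,Q) = H(P) + D_KL(P||Q)
H(P) = 1.5305 bits
D_KL(P||Q) = 0.0817 bits

H(P,Q) = 1.5305 + 0.0817 = 1.6122 bits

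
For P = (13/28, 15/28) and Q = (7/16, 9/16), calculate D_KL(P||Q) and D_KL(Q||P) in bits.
D_KL(P||Q) = 0.0021, D_KL(Q||P) = 0.0021

KL divergence is not symmetric: D_KL(P||Q) ≠ D_KL(Q||P) in general.

D_KL(P||Q) = 0.0021 bits
D_KL(Q||P) = 0.0021 bits

In this case they happen to be equal (to 4 decimal places).

This asymmetry is why KL divergence is not a true distance metric.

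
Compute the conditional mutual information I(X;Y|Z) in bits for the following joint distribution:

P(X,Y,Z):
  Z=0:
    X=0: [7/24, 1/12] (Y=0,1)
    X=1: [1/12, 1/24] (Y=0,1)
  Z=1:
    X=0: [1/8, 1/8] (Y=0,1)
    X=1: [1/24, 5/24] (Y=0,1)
0.0509 bits

Conditional mutual information: I(X;Y|Z) = H(X|Z) + H(Y|Z) - H(X,Y|Z)

H(Z) = 1.0000
H(X,Z) = 1.9056 → H(X|Z) = 0.9056
H(Y,Z) = 1.8648 → H(Y|Z) = 0.8648
H(X,Y,Z) = 2.7195 → H(X,Y|Z) = 1.7195

I(X;Y|Z) = 0.9056 + 0.8648 - 1.7195 = 0.0509 bits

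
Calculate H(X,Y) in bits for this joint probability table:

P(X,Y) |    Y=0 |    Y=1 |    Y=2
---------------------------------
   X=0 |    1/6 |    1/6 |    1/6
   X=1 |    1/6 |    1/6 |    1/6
2.5850 bits

Joint entropy is H(X,Y) = -Σ_{x,y} p(x,y) log p(x,y).

Summing over all non-zero entries:
H(X,Y) = -[1/6·log_2(1/6) + 1/6·log_2(1/6) + 1/6·log_2(1/6) + 1/6·log_2(1/6) + 1/6·log_2(1/6) + 1/6·log_2(1/6)]
H(X,Y) = 2.5850 bits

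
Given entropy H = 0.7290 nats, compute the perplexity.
2.0730

Perplexity is e^H (or exp(H) for natural log).

H = 0.7290 nats
Perplexity = e^0.7290 = 2.0730

Interpretation: The model's uncertainty is equivalent to choosing uniformly among 2.1 options.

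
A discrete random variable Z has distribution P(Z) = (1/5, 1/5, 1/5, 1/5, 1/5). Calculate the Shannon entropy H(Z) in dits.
0.6990 dits

Shannon entropy is H(X) = -Σ p(x) log p(x).

For P = (1/5, 1/5, 1/5, 1/5, 1/5):
H = -1/5 × log_10(1/5) -1/5 × log_10(1/5) -1/5 × log_10(1/5) -1/5 × log_10(1/5) -1/5 × log_10(1/5)
H = 0.6990 dits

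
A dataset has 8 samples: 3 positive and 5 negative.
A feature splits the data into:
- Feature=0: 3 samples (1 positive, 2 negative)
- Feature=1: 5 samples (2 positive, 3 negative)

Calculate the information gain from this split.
0.0032 bits

Information Gain = H(Y) - H(Y|Feature)

Before split:
P(positive) = 3/8 = 0.3750
H(Y) = 0.9544 bits

After split:
Feature=0: H = 0.9183 bits (weight = 3/8)
Feature=1: H = 0.9710 bits (weight = 5/8)
H(Y|Feature) = (3/8)×0.9183 + (5/8)×0.9710 = 0.9512 bits

Information Gain = 0.9544 - 0.9512 = 0.0032 bits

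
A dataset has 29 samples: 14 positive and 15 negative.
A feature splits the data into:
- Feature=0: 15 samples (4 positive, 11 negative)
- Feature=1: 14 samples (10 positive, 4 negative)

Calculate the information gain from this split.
0.1497 bits

Information Gain = H(Y) - H(Y|Feature)

Before split:
P(positive) = 14/29 = 0.4828
H(Y) = 0.9991 bits

After split:
Feature=0: H = 0.8366 bits (weight = 15/29)
Feature=1: H = 0.8631 bits (weight = 14/29)
H(Y|Feature) = (15/29)×0.8366 + (14/29)×0.8631 = 0.8494 bits

Information Gain = 0.9991 - 0.8494 = 0.1497 bits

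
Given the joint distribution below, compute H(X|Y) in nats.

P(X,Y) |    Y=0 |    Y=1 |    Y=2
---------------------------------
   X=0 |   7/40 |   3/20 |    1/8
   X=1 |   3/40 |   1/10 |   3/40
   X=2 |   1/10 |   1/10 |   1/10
1.0630 nats

Using the chain rule: H(X|Y) = H(X,Y) - H(Y)

First, compute H(X,Y) = 2.1591 nats

Marginal P(Y) = (7/20, 7/20, 3/10)
H(Y) = 1.0961 nats

H(X|Y) = H(X,Y) - H(Y) = 2.1591 - 1.0961 = 1.0630 nats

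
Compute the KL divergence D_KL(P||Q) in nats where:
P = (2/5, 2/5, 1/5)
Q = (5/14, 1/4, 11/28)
0.0983 nats

KL divergence: D_KL(P||Q) = Σ p(x) log(p(x)/q(x))

Computing term by term:
  x=0: 2/5 × log_e[(2/5)/(5/14)] = 2/5 × 0.1133 = 0.0453
  x=1: 2/5 × log_e[(2/5)/(1/4)] = 2/5 × 0.4700 = 0.1880
  x=2: 1/5 × log_e[(1/5)/(11/28)] = 1/5 × -0.6751 = -0.1350

D_KL(P||Q) = 0.0983 nats

Note: KL divergence is always non-negative and equals 0 iff P = Q.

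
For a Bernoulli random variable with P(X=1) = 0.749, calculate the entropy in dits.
0.2447 dits

The binary entropy function is:
H(p) = -p log(p) - (1-p) log(1-p)

H(0.749) = -0.749 × log_10(0.749) - 0.251 × log_10(0.251)
H(0.749) = 0.2447 dits

Note: Binary entropy is maximized at p=0.5 (H=1 bit) and minimized at p=0 or p=1 (H=0).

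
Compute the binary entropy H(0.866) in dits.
0.1711 dits

The binary entropy function is:
H(p) = -p log(p) - (1-p) log(1-p)

H(0.866) = -0.866 × log_10(0.866) - 0.134 × log_10(0.134)
H(0.866) = 0.1711 dits

Note: Binary entropy is maximized at p=0.5 (H=1 bit) and minimized at p=0 or p=1 (H=0).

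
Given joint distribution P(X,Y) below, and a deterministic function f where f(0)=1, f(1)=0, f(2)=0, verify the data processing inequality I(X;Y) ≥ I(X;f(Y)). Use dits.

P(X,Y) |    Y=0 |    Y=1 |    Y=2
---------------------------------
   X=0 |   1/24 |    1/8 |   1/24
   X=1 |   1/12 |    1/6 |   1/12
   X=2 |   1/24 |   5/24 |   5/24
I(X;Y) = 0.0167, I(X;f(Y)) = 0.0084, inequality holds: 0.0167 ≥ 0.0084

Data Processing Inequality: For any Markov chain X → Y → Z, we have I(X;Y) ≥ I(X;Z).

Here Z = f(Y) is a deterministic function of Y, forming X → Y → Z.

Original I(X;Y) = 0.0167 dits

After applying f:
P(X,Z) where Z=f(Y):
- P(X,Z=0) = P(X,Y=1) + P(X,Y=2)
- P(X,Z=1) = P(X,Y=0)

I(X;Z) = I(X;f(Y)) = 0.0084 dits

Verification: 0.0167 ≥ 0.0084 ✓

Information cannot be created by processing; the function f can only lose information about X.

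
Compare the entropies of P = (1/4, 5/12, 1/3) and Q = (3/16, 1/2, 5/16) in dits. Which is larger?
P

Computing entropies in dits:
H(P) = 0.4680
H(Q) = 0.4447

Distribution P has higher entropy.

Intuition: The distribution closer to uniform (more spread out) has higher entropy.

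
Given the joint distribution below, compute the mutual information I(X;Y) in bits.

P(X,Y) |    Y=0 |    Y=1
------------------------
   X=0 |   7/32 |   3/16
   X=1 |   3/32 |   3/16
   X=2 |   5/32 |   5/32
0.0219 bits

Mutual information: I(X;Y) = H(X) + H(Y) - H(X,Y)

Marginals:
P(X) = (13/32, 9/32, 5/16), H(X) = 1.5671 bits
P(Y) = (15/32, 17/32), H(Y) = 0.9972 bits

Joint entropy: H(X,Y) = 2.5423 bits

I(X;Y) = 1.5671 + 0.9972 - 2.5423 = 0.0219 bits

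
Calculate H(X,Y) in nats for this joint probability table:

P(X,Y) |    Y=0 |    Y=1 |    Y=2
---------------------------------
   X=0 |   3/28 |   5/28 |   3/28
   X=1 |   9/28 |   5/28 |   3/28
1.6980 nats

Joint entropy is H(X,Y) = -Σ_{x,y} p(x,y) log p(x,y).

Summing over all non-zero entries:
H(X,Y) = -[3/28·log_e(3/28) + 5/28·log_e(5/28) + 3/28·log_e(3/28) + 9/28·log_e(9/28) + 5/28·log_e(5/28) + 3/28·log_e(3/28)]
H(X,Y) = 1.6980 nats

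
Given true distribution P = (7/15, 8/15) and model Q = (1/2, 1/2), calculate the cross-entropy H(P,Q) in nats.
0.6931 nats

Cross-entropy: H(P,Q) = -Σ p(x) log q(x)

Alternatively: H(P,Q) = H(P) + D_KL(P||Q)
H(P) = 0.6909 nats
D_KL(P||Q) = 0.0022 nats

H(P,Q) = 0.6909 + 0.0022 = 0.6931 nats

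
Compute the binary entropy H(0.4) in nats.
0.6730 nats

The binary entropy function is:
H(p) = -p log(p) - (1-p) log(1-p)

H(0.4) = -0.4 × log_e(0.4) - 0.6 × log_e(0.6)
H(0.4) = 0.6730 nats

Note: Binary entropy is maximized at p=0.5 (H=1 bit) and minimized at p=0 or p=1 (H=0).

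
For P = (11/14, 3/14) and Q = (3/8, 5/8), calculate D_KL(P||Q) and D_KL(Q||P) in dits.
D_KL(P||Q) = 0.1528, D_KL(Q||P) = 0.1701

KL divergence is not symmetric: D_KL(P||Q) ≠ D_KL(Q||P) in general.

D_KL(P||Q) = 0.1528 dits
D_KL(Q||P) = 0.1701 dits

No, they are not equal!

This asymmetry is why KL divergence is not a true distance metric.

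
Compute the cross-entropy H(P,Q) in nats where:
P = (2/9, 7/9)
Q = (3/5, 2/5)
0.8262 nats

Cross-entropy: H(P,Q) = -Σ p(x) log q(x)

Alternatively: H(P,Q) = H(P) + D_KL(P||Q)
H(P) = 0.5297 nats
D_KL(P||Q) = 0.2965 nats

H(P,Q) = 0.5297 + 0.2965 = 0.8262 nats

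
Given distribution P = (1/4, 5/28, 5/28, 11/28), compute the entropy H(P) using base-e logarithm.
1.3289 nats

Shannon entropy is H(X) = -Σ p(x) log p(x).

For P = (1/4, 5/28, 5/28, 11/28):
H = -1/4 × log_e(1/4) -5/28 × log_e(5/28) -5/28 × log_e(5/28) -11/28 × log_e(11/28)
H = 1.3289 nats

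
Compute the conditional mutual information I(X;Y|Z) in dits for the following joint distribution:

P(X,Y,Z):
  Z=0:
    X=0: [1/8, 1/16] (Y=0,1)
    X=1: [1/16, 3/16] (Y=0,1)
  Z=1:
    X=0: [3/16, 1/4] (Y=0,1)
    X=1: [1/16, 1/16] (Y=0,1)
0.0173 dits

Conditional mutual information: I(X;Y|Z) = H(X|Z) + H(Y|Z) - H(X,Y|Z)

H(Z) = 0.2976
H(X,Z) = 0.5568 → H(X|Z) = 0.2592
H(Y,Z) = 0.5952 → H(Y|Z) = 0.2976
H(X,Y,Z) = 0.8371 → H(X,Y|Z) = 0.5394

I(X;Y|Z) = 0.2592 + 0.2976 - 0.5394 = 0.0173 dits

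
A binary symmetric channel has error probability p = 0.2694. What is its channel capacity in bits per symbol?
0.1594 bits

For a binary symmetric channel (BSC) with error probability p:
Capacity C = 1 - H(p) bits per symbol

where H(p) = -p log₂(p) - (1-p) log₂(1-p) is the binary entropy function.

H(0.2694) = 0.8406 bits
C = 1 - 0.8406 = 0.1594 bits per symbol

This means we can reliably transmit up to 0.1594 bits of information per channel use.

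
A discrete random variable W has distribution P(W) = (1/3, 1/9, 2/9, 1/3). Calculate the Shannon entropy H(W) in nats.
1.3108 nats

Shannon entropy is H(X) = -Σ p(x) log p(x).

For P = (1/3, 1/9, 2/9, 1/3):
H = -1/3 × log_e(1/3) -1/9 × log_e(1/9) -2/9 × log_e(2/9) -1/3 × log_e(1/3)
H = 1.3108 nats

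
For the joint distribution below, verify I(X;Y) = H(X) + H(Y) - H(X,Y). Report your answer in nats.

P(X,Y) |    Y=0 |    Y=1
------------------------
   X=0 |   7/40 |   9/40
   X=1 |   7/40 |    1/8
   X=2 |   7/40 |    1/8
I(X;Y) = 0.0103 nats

Mutual information has multiple equivalent forms:
- I(X;Y) = H(X) - H(X|Y)
- I(X;Y) = H(Y) - H(Y|X)
- I(X;Y) = H(X) + H(Y) - H(X,Y)

Computing all quantities:
H(X) = 1.0889, H(Y) = 0.6919, H(X,Y) = 1.7705
H(X|Y) = 1.0786, H(Y|X) = 0.6816

Verification:
H(X) - H(X|Y) = 1.0889 - 1.0786 = 0.0103
H(Y) - H(Y|X) = 0.6919 - 0.6816 = 0.0103
H(X) + H(Y) - H(X,Y) = 1.0889 + 0.6919 - 1.7705 = 0.0103

All forms give I(X;Y) = 0.0103 nats. ✓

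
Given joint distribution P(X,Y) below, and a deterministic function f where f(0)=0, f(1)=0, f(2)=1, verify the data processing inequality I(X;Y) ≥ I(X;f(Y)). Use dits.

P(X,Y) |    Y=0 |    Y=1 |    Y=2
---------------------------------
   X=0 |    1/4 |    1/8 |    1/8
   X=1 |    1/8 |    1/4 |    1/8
I(X;Y) = 0.0184, I(X;f(Y)) = 0.0000, inequality holds: 0.0184 ≥ 0.0000

Data Processing Inequality: For any Markov chain X → Y → Z, we have I(X;Y) ≥ I(X;Z).

Here Z = f(Y) is a deterministic function of Y, forming X → Y → Z.

Original I(X;Y) = 0.0184 dits

After applying f:
P(X,Z) where Z=f(Y):
- P(X,Z=0) = P(X,Y=0) + P(X,Y=1)
- P(X,Z=1) = P(X,Y=2)

I(X;Z) = I(X;f(Y)) = 0.0000 dits

Verification: 0.0184 ≥ 0.0000 ✓

Information cannot be created by processing; the function f can only lose information about X.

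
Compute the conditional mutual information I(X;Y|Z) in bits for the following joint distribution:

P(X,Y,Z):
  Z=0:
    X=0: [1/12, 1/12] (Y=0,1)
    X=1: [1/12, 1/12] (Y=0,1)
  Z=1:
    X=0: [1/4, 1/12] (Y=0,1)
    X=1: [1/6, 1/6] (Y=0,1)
0.0325 bits

Conditional mutual information: I(X;Y|Z) = H(X|Z) + H(Y|Z) - H(X,Y|Z)

H(Z) = 0.9183
H(X,Z) = 1.9183 → H(X|Z) = 1.0000
H(Y,Z) = 1.8879 → H(Y|Z) = 0.9696
H(X,Y,Z) = 2.8554 → H(X,Y|Z) = 1.9371

I(X;Y|Z) = 1.0000 + 0.9696 - 1.9371 = 0.0325 bits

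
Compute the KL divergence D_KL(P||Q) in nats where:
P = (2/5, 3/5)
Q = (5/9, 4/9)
0.0487 nats

KL divergence: D_KL(P||Q) = Σ p(x) log(p(x)/q(x))

Computing term by term:
  x=0: 2/5 × log_e[(2/5)/(5/9)] = 2/5 × -0.3285 = -0.1314
  x=1: 3/5 × log_e[(3/5)/(4/9)] = 3/5 × 0.3001 = 0.1801

D_KL(P||Q) = 0.0487 nats

Note: KL divergence is always non-negative and equals 0 iff P = Q.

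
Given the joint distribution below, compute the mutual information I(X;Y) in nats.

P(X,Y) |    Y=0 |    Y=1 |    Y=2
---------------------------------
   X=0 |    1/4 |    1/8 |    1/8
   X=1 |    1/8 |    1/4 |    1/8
0.0425 nats

Mutual information: I(X;Y) = H(X) + H(Y) - H(X,Y)

Marginals:
P(X) = (1/2, 1/2), H(X) = 0.6931 nats
P(Y) = (3/8, 3/8, 1/4), H(Y) = 1.0822 nats

Joint entropy: H(X,Y) = 1.7329 nats

I(X;Y) = 0.6931 + 1.0822 - 1.7329 = 0.0425 nats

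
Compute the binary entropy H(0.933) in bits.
0.3546 bits

The binary entropy function is:
H(p) = -p log(p) - (1-p) log(1-p)

H(0.933) = -0.933 × log_2(0.933) - 0.067 × log_2(0.067)
H(0.933) = 0.3546 bits

Note: Binary entropy is maximized at p=0.5 (H=1 bit) and minimized at p=0 or p=1 (H=0).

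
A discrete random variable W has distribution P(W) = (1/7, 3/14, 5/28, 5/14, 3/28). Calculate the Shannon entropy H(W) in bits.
2.1969 bits

Shannon entropy is H(X) = -Σ p(x) log p(x).

For P = (1/7, 3/14, 5/28, 5/14, 3/28):
H = -1/7 × log_2(1/7) -3/14 × log_2(3/14) -5/28 × log_2(5/28) -5/14 × log_2(5/14) -3/28 × log_2(3/28)
H = 2.1969 bits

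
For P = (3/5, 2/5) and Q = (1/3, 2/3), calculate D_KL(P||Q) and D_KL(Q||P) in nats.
D_KL(P||Q) = 0.1483, D_KL(Q||P) = 0.1446

KL divergence is not symmetric: D_KL(P||Q) ≠ D_KL(Q||P) in general.

D_KL(P||Q) = 0.1483 nats
D_KL(Q||P) = 0.1446 nats

No, they are not equal!

This asymmetry is why KL divergence is not a true distance metric.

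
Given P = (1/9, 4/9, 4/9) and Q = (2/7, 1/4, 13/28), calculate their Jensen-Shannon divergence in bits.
0.0487 bits

Jensen-Shannon divergence is:
JSD(P||Q) = 0.5 × D_KL(P||M) + 0.5 × D_KL(Q||M)
where M = 0.5 × (P + Q) is the mixture distribution.

M = 0.5 × (1/9, 4/9, 4/9) + 0.5 × (2/7, 1/4, 13/28) = (0.198413, 0.347222, 0.454365)

D_KL(P||M) = 0.0512 bits
D_KL(Q||M) = 0.0463 bits

JSD(P||Q) = 0.5 × 0.0512 + 0.5 × 0.0463 = 0.0487 bits

Unlike KL divergence, JSD is symmetric and bounded: 0 ≤ JSD ≤ log(2).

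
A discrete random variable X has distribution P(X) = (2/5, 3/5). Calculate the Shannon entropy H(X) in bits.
0.9710 bits

Shannon entropy is H(X) = -Σ p(x) log p(x).

For P = (2/5, 3/5):
H = -2/5 × log_2(2/5) -3/5 × log_2(3/5)
H = 0.9710 bits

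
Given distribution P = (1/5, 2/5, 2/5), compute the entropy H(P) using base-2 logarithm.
1.5219 bits

Shannon entropy is H(X) = -Σ p(x) log p(x).

For P = (1/5, 2/5, 2/5):
H = -1/5 × log_2(1/5) -2/5 × log_2(2/5) -2/5 × log_2(2/5)
H = 1.5219 bits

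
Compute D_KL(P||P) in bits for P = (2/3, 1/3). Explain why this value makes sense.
0.0000 bits

KL divergence satisfies the Gibbs inequality: D_KL(P||Q) ≥ 0 for all distributions P, Q.

D_KL(P||Q) = Σ p(x) log(p(x)/q(x))
Each term is p(x) × log_2(p(x)/p(x)) = p(x) × log_2(1) = 0, so the sum is 0.
D_KL(P||Q) = 0.0000 bits

When P = Q, the KL divergence is exactly 0, as there is no 'divergence' between identical distributions.

This non-negativity is a fundamental property: relative entropy cannot be negative because it measures how different Q is from P.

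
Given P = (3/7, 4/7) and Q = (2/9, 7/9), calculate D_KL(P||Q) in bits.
0.1519 bits

KL divergence: D_KL(P||Q) = Σ p(x) log(p(x)/q(x))

Computing term by term:
  x=0: 3/7 × log_2[(3/7)/(2/9)] = 3/7 × 0.9475 = 0.4061
  x=1: 4/7 × log_2[(4/7)/(7/9)] = 4/7 × -0.4448 = -0.2542

D_KL(P||Q) = 0.1519 bits

Note: KL divergence is always non-negative and equals 0 iff P = Q.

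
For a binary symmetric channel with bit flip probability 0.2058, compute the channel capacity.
0.2666 bits

For a binary symmetric channel (BSC) with error probability p:
Capacity C = 1 - H(p) bits per symbol

where H(p) = -p log₂(p) - (1-p) log₂(1-p) is the binary entropy function.

H(0.2058) = 0.7334 bits
C = 1 - 0.7334 = 0.2666 bits per symbol

This means we can reliably transmit up to 0.2666 bits of information per channel use.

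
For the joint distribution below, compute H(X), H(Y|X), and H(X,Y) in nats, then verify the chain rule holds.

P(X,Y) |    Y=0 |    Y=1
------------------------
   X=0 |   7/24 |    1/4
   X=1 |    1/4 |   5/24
H(X,Y) = 1.3793, H(X) = 0.6897, H(Y|X) = 0.6896 (all in nats)

Chain rule: H(X,Y) = H(X) + H(Y|X)

Left side — joint entropy directly:
H(X,Y) = -Σ p(x,y) log p(x,y) = 1.3793 nats

Right side — compute H(Y|X) from the conditional distributions:
P(X) = (13/24, 11/24), so H(X) = 0.6897 nats
H(Y|X) = Σ_x P(X=x) · H(Y|X=x):
  P(Y|X=0) = (7/13, 6/13), H(Y|X=0) = 0.6902, weight P(X=0) = 13/24
  P(Y|X=1) = (6/11, 5/11), H(Y|X=1) = 0.6890, weight P(X=1) = 11/24
H(Y|X) = 0.6896 nats

H(X) + H(Y|X) = 0.6897 + 0.6896 = 1.3793 nats

Both sides equal 1.3793 nats. ✓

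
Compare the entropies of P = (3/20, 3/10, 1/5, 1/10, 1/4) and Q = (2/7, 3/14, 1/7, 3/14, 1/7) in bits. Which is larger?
Q

Computing entropies in bits:
H(P) = 2.2282
H(Q) = 2.2709

Distribution Q has higher entropy.

Intuition: The distribution closer to uniform (more spread out) has higher entropy.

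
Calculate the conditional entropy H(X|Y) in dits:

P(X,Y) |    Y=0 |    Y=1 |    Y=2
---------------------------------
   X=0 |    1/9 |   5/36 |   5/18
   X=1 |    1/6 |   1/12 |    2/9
0.2942 dits

Using the chain rule: H(X|Y) = H(X,Y) - H(Y)

First, compute H(X,Y) = 0.7444 dits

Marginal P(Y) = (5/18, 2/9, 1/2)
H(Y) = 0.4502 dits

H(X|Y) = H(X,Y) - H(Y) = 0.7444 - 0.4502 = 0.2942 dits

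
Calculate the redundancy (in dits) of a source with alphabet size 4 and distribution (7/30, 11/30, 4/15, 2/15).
0.0251 dits

Redundancy measures how far a source is from maximum entropy:
R = H_max - H(X)

Maximum entropy for 4 symbols: H_max = log_10(4) = 0.6021 dits
Actual entropy: H(X) = 0.5770 dits
Redundancy: R = 0.6021 - 0.5770 = 0.0251 dits

This redundancy represents potential for compression: the source could be compressed by 0.0251 dits per symbol.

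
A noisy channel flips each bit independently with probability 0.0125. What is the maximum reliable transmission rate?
0.9031 bits

For a binary symmetric channel (BSC) with error probability p:
Capacity C = 1 - H(p) bits per symbol

where H(p) = -p log₂(p) - (1-p) log₂(1-p) is the binary entropy function.

H(0.0125) = 0.0969 bits
C = 1 - 0.0969 = 0.9031 bits per symbol

This means we can reliably transmit up to 0.9031 bits of information per channel use.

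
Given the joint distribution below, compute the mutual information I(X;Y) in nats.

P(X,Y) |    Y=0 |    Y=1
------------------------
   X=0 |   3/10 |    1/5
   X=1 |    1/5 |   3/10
0.0201 nats

Mutual information: I(X;Y) = H(X) + H(Y) - H(X,Y)

Marginals:
P(X) = (1/2, 1/2), H(X) = 0.6931 nats
P(Y) = (1/2, 1/2), H(Y) = 0.6931 nats

Joint entropy: H(X,Y) = 1.3662 nats

I(X;Y) = 0.6931 + 0.6931 - 1.3662 = 0.0201 nats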